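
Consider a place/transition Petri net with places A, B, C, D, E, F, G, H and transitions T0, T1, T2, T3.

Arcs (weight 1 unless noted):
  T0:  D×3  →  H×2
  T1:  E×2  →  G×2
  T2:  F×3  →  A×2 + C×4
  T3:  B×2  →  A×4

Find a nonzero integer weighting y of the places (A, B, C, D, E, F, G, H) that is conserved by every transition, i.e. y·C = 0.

y = (A:2, B:4, C:-1, D:0, E:0, F:0, G:0, H:0)

Incidence matrix C (rows=places, cols=transitions):
       T0   T1   T2   T3
    A   0    0    2    4
    B   0    0    0   -2
    C   0    0    4    0
    D  -3    0    0    0
    E   0   -2    0    0
    F   0    0   -3    0
    G   0    2    0    0
    H   2    0    0    0

Candidate y = [2, 4, -1, 0, 0, 0, 0, 0]; check y·C column-wise:
  col T0: 2·0 + 4·0 + -1·0 + 0·-3 + 0·2 = 0
  col T1: 2·0 + 4·0 + -1·0 + 0·-2 + 0·2 = 0
  col T2: 2·2 + 4·0 + -1·4 + 0·-3 = 0
  col T3: 2·4 + 4·-2 + -1·0 = 0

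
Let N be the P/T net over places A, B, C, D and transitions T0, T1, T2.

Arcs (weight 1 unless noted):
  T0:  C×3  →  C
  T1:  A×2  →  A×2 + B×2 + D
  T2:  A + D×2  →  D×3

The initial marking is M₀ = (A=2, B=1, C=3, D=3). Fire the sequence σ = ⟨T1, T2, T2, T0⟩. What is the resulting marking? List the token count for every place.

(A=0, B=3, C=1, D=6)

step 1: fire T1:  (A=2, B=1, C=3, D=3) → (A=2, B=3, C=3, D=4)
step 2: fire T2:  (A=2, B=3, C=3, D=4) → (A=1, B=3, C=3, D=5)
step 3: fire T2:  (A=1, B=3, C=3, D=5) → (A=0, B=3, C=3, D=6)
step 4: fire T0:  (A=0, B=3, C=3, D=6) → (A=0, B=3, C=1, D=6)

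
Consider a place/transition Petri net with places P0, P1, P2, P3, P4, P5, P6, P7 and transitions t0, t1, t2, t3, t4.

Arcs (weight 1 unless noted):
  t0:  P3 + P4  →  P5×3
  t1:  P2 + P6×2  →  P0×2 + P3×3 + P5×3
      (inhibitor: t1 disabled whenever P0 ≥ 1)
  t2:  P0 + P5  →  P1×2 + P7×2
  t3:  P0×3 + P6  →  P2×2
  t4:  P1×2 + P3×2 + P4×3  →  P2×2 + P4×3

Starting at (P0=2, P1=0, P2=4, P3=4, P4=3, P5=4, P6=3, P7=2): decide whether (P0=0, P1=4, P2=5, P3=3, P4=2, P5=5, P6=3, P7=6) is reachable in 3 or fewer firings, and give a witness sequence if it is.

NO — not reachable within 3 firings

depth 0: 1 marking
depth 1: 3 markings reached so far
depth 2: 7 markings reached so far
depth 3: 13 markings reached so far
target is not among the 13 markings reachable within 3 steps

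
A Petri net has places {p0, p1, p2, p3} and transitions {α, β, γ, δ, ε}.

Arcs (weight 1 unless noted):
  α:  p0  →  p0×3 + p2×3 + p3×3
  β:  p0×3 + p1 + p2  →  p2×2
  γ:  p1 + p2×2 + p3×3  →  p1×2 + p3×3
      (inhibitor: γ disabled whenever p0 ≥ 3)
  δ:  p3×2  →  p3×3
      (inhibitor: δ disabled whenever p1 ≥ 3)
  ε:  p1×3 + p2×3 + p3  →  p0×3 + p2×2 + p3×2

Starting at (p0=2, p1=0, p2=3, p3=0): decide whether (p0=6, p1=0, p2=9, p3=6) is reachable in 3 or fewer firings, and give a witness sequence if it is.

step 1: fire α:  (p0=2, p1=0, p2=3, p3=0) → (p0=4, p1=0, p2=6, p3=3)
step 2: fire α:  (p0=4, p1=0, p2=6, p3=3) → (p0=6, p1=0, p2=9, p3=6)

YES — reachable via ⟨α, α⟩ (2 firings)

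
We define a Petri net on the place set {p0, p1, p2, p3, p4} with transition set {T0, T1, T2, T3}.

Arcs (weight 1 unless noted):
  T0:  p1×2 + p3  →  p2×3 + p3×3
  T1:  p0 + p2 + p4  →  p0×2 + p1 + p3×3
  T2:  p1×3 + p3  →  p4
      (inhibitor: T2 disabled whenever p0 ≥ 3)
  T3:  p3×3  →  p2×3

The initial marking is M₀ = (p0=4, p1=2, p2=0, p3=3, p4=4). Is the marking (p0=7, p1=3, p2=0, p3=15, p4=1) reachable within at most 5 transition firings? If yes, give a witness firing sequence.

depth 0: 1 marking
depth 1: 3 markings reached so far
depth 2: 6 markings reached so far
depth 3: 10 markings reached so far
depth 4: 16 markings reached so far
depth 5: 22 markings reached so far
target is not among the 22 markings reachable within 5 steps

NO — not reachable within 5 firings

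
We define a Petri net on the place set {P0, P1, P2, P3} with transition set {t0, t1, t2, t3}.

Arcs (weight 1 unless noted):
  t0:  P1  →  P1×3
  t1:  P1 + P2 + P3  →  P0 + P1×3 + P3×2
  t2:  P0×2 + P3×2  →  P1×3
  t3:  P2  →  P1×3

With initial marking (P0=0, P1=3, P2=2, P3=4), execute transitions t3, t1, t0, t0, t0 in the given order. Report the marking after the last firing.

step 1: fire t3:  (P0=0, P1=3, P2=2, P3=4) → (P0=0, P1=6, P2=1, P3=4)
step 2: fire t1:  (P0=0, P1=6, P2=1, P3=4) → (P0=1, P1=8, P2=0, P3=5)
step 3: fire t0:  (P0=1, P1=8, P2=0, P3=5) → (P0=1, P1=10, P2=0, P3=5)
step 4: fire t0:  (P0=1, P1=10, P2=0, P3=5) → (P0=1, P1=12, P2=0, P3=5)
step 5: fire t0:  (P0=1, P1=12, P2=0, P3=5) → (P0=1, P1=14, P2=0, P3=5)

(P0=1, P1=14, P2=0, P3=5)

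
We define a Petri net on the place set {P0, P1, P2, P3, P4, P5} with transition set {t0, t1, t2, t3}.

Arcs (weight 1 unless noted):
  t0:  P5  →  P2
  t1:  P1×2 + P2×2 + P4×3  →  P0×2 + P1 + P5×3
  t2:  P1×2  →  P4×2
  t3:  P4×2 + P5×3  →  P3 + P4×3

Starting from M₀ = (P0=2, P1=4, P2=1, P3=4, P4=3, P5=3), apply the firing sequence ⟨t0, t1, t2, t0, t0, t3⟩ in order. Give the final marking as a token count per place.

(P0=4, P1=1, P2=2, P3=5, P4=3, P5=0)

step 1: fire t0:  (P0=2, P1=4, P2=1, P3=4, P4=3, P5=3) → (P0=2, P1=4, P2=2, P3=4, P4=3, P5=2)
step 2: fire t1:  (P0=2, P1=4, P2=2, P3=4, P4=3, P5=2) → (P0=4, P1=3, P2=0, P3=4, P4=0, P5=5)
step 3: fire t2:  (P0=4, P1=3, P2=0, P3=4, P4=0, P5=5) → (P0=4, P1=1, P2=0, P3=4, P4=2, P5=5)
step 4: fire t0:  (P0=4, P1=1, P2=0, P3=4, P4=2, P5=5) → (P0=4, P1=1, P2=1, P3=4, P4=2, P5=4)
step 5: fire t0:  (P0=4, P1=1, P2=1, P3=4, P4=2, P5=4) → (P0=4, P1=1, P2=2, P3=4, P4=2, P5=3)
step 6: fire t3:  (P0=4, P1=1, P2=2, P3=4, P4=2, P5=3) → (P0=4, P1=1, P2=2, P3=5, P4=3, P5=0)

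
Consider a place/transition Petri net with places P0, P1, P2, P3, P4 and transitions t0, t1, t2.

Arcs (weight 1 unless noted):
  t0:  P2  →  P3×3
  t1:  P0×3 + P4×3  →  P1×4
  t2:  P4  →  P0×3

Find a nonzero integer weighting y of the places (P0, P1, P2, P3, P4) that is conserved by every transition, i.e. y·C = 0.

y = (P0:0, P1:0, P2:3, P3:1, P4:0)

Incidence matrix C (rows=places, cols=transitions):
       t0   t1   t2
   P0   0   -3    3
   P1   0    4    0
   P2  -1    0    0
   P3   3    0    0
   P4   0   -3   -1

Candidate y = [0, 0, 3, 1, 0]; check y·C column-wise:
  col t0: 3·-1 + 1·3 = 0
  col t1: 0·-3 + 0·4 + 3·0 + 1·0 + 0·-3 = 0
  col t2: 0·3 + 3·0 + 1·0 + 0·-1 = 0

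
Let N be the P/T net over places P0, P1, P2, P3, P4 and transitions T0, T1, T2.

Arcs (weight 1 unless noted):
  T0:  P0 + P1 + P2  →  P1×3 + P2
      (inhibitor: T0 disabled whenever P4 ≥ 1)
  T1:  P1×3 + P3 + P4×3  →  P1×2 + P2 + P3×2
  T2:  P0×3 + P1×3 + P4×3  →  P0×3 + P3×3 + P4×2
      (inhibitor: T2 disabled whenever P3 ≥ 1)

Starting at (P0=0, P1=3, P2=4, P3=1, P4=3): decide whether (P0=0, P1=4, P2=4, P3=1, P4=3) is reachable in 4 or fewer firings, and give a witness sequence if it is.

depth 0: 1 marking
depth 1: 2 markings reached so far
depth 2: 2 markings reached so far
(frontier empty at depth 2; search complete)
target is not among the 2 markings reachable within 4 steps

NO — not reachable within 4 firings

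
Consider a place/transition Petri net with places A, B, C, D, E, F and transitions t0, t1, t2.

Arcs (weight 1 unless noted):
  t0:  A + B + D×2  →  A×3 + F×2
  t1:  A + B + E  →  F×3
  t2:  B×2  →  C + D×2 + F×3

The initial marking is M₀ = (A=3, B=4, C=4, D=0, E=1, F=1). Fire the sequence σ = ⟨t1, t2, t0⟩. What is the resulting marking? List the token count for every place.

step 1: fire t1:  (A=3, B=4, C=4, D=0, E=1, F=1) → (A=2, B=3, C=4, D=0, E=0, F=4)
step 2: fire t2:  (A=2, B=3, C=4, D=0, E=0, F=4) → (A=2, B=1, C=5, D=2, E=0, F=7)
step 3: fire t0:  (A=2, B=1, C=5, D=2, E=0, F=7) → (A=4, B=0, C=5, D=0, E=0, F=9)

(A=4, B=0, C=5, D=0, E=0, F=9)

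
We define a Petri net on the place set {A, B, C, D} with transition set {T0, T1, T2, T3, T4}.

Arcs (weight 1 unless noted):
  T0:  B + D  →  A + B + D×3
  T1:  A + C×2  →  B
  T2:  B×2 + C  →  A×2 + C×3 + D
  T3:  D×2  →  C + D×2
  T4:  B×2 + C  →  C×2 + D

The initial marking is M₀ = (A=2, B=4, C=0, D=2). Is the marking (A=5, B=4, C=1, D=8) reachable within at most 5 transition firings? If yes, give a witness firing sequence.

YES — reachable via ⟨T0, T0, T0, T3⟩ (4 firings)

step 1: fire T0:  (A=2, B=4, C=0, D=2) → (A=3, B=4, C=0, D=4)
step 2: fire T0:  (A=3, B=4, C=0, D=4) → (A=4, B=4, C=0, D=6)
step 3: fire T0:  (A=4, B=4, C=0, D=6) → (A=5, B=4, C=0, D=8)
step 4: fire T3:  (A=5, B=4, C=0, D=8) → (A=5, B=4, C=1, D=8)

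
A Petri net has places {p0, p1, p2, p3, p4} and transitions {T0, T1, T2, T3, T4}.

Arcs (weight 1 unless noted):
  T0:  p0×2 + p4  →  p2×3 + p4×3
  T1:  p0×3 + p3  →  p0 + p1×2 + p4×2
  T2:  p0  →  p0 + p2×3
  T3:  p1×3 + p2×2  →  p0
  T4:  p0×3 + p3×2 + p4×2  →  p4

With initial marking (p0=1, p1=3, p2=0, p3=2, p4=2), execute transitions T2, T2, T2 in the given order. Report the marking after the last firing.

(p0=1, p1=3, p2=9, p3=2, p4=2)

step 1: fire T2:  (p0=1, p1=3, p2=0, p3=2, p4=2) → (p0=1, p1=3, p2=3, p3=2, p4=2)
step 2: fire T2:  (p0=1, p1=3, p2=3, p3=2, p4=2) → (p0=1, p1=3, p2=6, p3=2, p4=2)
step 3: fire T2:  (p0=1, p1=3, p2=6, p3=2, p4=2) → (p0=1, p1=3, p2=9, p3=2, p4=2)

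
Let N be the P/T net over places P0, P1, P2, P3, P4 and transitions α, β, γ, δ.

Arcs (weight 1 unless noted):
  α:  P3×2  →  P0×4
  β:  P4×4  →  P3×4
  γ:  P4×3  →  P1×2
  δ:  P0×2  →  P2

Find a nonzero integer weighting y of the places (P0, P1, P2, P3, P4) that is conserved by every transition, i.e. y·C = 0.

Incidence matrix C (rows=places, cols=transitions):
        α    β    γ    δ
   P0   4    0    0   -2
   P1   0    0    2    0
   P2   0    0    0    1
   P3  -2    4    0    0
   P4   0   -4   -3    0

Candidate y = [1, 3, 2, 2, 2]; check y·C column-wise:
  col α: 1·4 + 3·0 + 2·0 + 2·-2 + 2·0 = 0
  col β: 1·0 + 3·0 + 2·0 + 2·4 + 2·-4 = 0
  col γ: 1·0 + 3·2 + 2·0 + 2·0 + 2·-3 = 0
  col δ: 1·-2 + 3·0 + 2·1 + 2·0 + 2·0 = 0

y = (P0:1, P1:3, P2:2, P3:2, P4:2)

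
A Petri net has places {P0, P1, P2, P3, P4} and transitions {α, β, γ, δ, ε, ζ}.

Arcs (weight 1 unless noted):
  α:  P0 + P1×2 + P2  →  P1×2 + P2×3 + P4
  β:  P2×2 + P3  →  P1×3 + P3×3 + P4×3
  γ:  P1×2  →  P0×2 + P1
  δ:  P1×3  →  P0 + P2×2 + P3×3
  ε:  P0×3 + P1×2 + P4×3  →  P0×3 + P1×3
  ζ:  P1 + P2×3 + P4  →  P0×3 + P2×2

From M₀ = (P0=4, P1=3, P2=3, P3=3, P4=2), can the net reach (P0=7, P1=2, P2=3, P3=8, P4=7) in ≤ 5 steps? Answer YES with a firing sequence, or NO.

NO — not reachable within 5 firings

depth 0: 1 marking
depth 1: 6 markings reached so far
depth 2: 18 markings reached so far
depth 3: 44 markings reached so far
depth 4: 93 markings reached so far
depth 5: 177 markings reached so far
target is not among the 177 markings reachable within 5 steps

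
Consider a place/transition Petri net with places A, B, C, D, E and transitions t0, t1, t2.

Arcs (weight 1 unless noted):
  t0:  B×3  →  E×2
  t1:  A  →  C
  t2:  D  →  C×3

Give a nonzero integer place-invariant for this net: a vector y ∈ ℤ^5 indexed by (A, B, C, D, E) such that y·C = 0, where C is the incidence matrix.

y = (A:1, B:0, C:1, D:3, E:0)

Incidence matrix C (rows=places, cols=transitions):
       t0   t1   t2
    A   0   -1    0
    B  -3    0    0
    C   0    1    3
    D   0    0   -1
    E   2    0    0

Candidate y = [1, 0, 1, 3, 0]; check y·C column-wise:
  col t0: 1·0 + 0·-3 + 1·0 + 3·0 + 0·2 = 0
  col t1: 1·-1 + 1·1 + 3·0 = 0
  col t2: 1·0 + 1·3 + 3·-1 = 0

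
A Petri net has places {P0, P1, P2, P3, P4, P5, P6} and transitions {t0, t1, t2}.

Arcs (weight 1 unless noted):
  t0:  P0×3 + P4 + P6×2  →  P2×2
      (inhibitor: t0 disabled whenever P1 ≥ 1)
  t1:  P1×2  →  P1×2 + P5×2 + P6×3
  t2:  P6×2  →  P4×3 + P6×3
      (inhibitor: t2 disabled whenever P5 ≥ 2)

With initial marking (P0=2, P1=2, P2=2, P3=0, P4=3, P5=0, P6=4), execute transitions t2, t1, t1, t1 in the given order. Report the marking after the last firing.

step 1: fire t2:  (P0=2, P1=2, P2=2, P3=0, P4=3, P5=0, P6=4) → (P0=2, P1=2, P2=2, P3=0, P4=6, P5=0, P6=5)
step 2: fire t1:  (P0=2, P1=2, P2=2, P3=0, P4=6, P5=0, P6=5) → (P0=2, P1=2, P2=2, P3=0, P4=6, P5=2, P6=8)
step 3: fire t1:  (P0=2, P1=2, P2=2, P3=0, P4=6, P5=2, P6=8) → (P0=2, P1=2, P2=2, P3=0, P4=6, P5=4, P6=11)
step 4: fire t1:  (P0=2, P1=2, P2=2, P3=0, P4=6, P5=4, P6=11) → (P0=2, P1=2, P2=2, P3=0, P4=6, P5=6, P6=14)

(P0=2, P1=2, P2=2, P3=0, P4=6, P5=6, P6=14)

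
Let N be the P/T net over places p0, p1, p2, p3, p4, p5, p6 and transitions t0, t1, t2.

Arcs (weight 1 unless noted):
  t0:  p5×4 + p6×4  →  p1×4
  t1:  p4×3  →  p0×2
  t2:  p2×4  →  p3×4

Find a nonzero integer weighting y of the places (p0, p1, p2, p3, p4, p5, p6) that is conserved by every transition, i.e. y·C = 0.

Incidence matrix C (rows=places, cols=transitions):
       t0   t1   t2
   p0   0    2    0
   p1   4    0    0
   p2   0    0   -4
   p3   0    0    4
   p4   0   -3    0
   p5  -4    0    0
   p6  -4    0    0

Candidate y = [0, 0, 1, 1, 0, 0, 0]; check y·C column-wise:
  col t0: 0·4 + 1·0 + 1·0 + 0·-4 + 0·-4 = 0
  col t1: 0·2 + 1·0 + 1·0 + 0·-3 = 0
  col t2: 1·-4 + 1·4 = 0

y = (p0:0, p1:0, p2:1, p3:1, p4:0, p5:0, p6:0)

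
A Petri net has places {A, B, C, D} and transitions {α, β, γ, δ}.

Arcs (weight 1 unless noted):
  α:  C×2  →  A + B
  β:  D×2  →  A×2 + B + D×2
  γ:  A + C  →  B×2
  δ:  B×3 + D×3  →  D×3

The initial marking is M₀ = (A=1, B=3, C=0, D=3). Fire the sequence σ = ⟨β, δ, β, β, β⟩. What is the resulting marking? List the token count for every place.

(A=9, B=4, C=0, D=3)

step 1: fire β:  (A=1, B=3, C=0, D=3) → (A=3, B=4, C=0, D=3)
step 2: fire δ:  (A=3, B=4, C=0, D=3) → (A=3, B=1, C=0, D=3)
step 3: fire β:  (A=3, B=1, C=0, D=3) → (A=5, B=2, C=0, D=3)
step 4: fire β:  (A=5, B=2, C=0, D=3) → (A=7, B=3, C=0, D=3)
step 5: fire β:  (A=7, B=3, C=0, D=3) → (A=9, B=4, C=0, D=3)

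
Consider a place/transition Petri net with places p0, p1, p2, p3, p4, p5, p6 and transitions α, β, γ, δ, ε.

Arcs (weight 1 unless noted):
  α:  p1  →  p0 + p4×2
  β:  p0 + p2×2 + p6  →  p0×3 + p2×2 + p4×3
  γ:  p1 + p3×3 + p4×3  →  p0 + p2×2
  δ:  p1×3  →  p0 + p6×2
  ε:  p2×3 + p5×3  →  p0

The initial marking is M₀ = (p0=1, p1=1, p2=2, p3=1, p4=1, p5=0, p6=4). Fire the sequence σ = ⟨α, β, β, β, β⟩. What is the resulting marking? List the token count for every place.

(p0=10, p1=0, p2=2, p3=1, p4=15, p5=0, p6=0)

step 1: fire α:  (p0=1, p1=1, p2=2, p3=1, p4=1, p5=0, p6=4) → (p0=2, p1=0, p2=2, p3=1, p4=3, p5=0, p6=4)
step 2: fire β:  (p0=2, p1=0, p2=2, p3=1, p4=3, p5=0, p6=4) → (p0=4, p1=0, p2=2, p3=1, p4=6, p5=0, p6=3)
step 3: fire β:  (p0=4, p1=0, p2=2, p3=1, p4=6, p5=0, p6=3) → (p0=6, p1=0, p2=2, p3=1, p4=9, p5=0, p6=2)
step 4: fire β:  (p0=6, p1=0, p2=2, p3=1, p4=9, p5=0, p6=2) → (p0=8, p1=0, p2=2, p3=1, p4=12, p5=0, p6=1)
step 5: fire β:  (p0=8, p1=0, p2=2, p3=1, p4=12, p5=0, p6=1) → (p0=10, p1=0, p2=2, p3=1, p4=15, p5=0, p6=0)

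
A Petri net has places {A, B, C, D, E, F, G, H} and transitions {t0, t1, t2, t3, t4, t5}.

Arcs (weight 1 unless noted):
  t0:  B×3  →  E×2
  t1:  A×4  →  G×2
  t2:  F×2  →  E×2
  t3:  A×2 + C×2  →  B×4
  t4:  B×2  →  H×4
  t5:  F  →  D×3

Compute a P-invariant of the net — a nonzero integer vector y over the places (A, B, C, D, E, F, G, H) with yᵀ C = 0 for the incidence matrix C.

y = (A:1, B:0, C:-1, D:0, E:0, F:0, G:2, H:0)

Incidence matrix C (rows=places, cols=transitions):
       t0   t1   t2   t3   t4   t5
    A   0   -4    0   -2    0    0
    B  -3    0    0    4   -2    0
    C   0    0    0   -2    0    0
    D   0    0    0    0    0    3
    E   2    0    2    0    0    0
    F   0    0   -2    0    0   -1
    G   0    2    0    0    0    0
    H   0    0    0    0    4    0

Candidate y = [1, 0, -1, 0, 0, 0, 2, 0]; check y·C column-wise:
  col t0: 1·0 + 0·-3 + -1·0 + 0·2 + 2·0 = 0
  col t1: 1·-4 + -1·0 + 2·2 = 0
  col t2: 1·0 + -1·0 + 0·2 + 0·-2 + 2·0 = 0
  col t3: 1·-2 + 0·4 + -1·-2 + 2·0 = 0
  col t4: 1·0 + 0·-2 + -1·0 + 2·0 + 0·4 = 0
  col t5: 1·0 + -1·0 + 0·3 + 0·-1 + 2·0 = 0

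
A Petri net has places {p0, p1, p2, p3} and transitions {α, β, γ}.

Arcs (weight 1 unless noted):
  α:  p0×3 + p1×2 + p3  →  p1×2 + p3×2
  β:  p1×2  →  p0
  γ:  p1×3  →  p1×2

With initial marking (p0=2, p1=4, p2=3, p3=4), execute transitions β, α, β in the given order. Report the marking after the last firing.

(p0=1, p1=0, p2=3, p3=5)

step 1: fire β:  (p0=2, p1=4, p2=3, p3=4) → (p0=3, p1=2, p2=3, p3=4)
step 2: fire α:  (p0=3, p1=2, p2=3, p3=4) → (p0=0, p1=2, p2=3, p3=5)
step 3: fire β:  (p0=0, p1=2, p2=3, p3=5) → (p0=1, p1=0, p2=3, p3=5)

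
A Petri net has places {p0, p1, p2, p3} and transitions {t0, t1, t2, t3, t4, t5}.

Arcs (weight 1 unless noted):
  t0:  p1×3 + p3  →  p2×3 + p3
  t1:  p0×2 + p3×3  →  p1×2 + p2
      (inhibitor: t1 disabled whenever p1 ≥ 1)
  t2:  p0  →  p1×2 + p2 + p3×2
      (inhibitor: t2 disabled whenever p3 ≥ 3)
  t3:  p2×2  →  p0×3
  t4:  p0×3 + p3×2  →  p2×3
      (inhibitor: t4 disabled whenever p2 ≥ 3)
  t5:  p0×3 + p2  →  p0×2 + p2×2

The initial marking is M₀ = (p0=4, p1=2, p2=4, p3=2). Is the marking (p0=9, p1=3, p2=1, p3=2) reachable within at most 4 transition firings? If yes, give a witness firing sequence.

NO — not reachable within 4 firings

depth 0: 1 marking
depth 1: 4 markings reached so far
depth 2: 11 markings reached so far
depth 3: 21 markings reached so far
depth 4: 35 markings reached so far
target is not among the 35 markings reachable within 4 steps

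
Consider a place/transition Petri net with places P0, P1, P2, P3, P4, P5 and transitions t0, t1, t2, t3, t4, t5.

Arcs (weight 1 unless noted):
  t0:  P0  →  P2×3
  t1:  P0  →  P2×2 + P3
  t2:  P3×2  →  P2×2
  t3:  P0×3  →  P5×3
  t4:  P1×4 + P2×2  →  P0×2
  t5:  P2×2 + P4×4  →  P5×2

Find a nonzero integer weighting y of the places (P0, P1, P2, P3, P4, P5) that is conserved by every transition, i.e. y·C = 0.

y = (P0:3, P1:1, P2:1, P3:1, P4:1, P5:3)

Incidence matrix C (rows=places, cols=transitions):
       t0   t1   t2   t3   t4   t5
   P0  -1   -1    0   -3    2    0
   P1   0    0    0    0   -4    0
   P2   3    2    2    0   -2   -2
   P3   0    1   -2    0    0    0
   P4   0    0    0    0    0   -4
   P5   0    0    0    3    0    2

Candidate y = [3, 1, 1, 1, 1, 3]; check y·C column-wise:
  col t0: 3·-1 + 1·0 + 1·3 + 1·0 + 1·0 + 3·0 = 0
  col t1: 3·-1 + 1·0 + 1·2 + 1·1 + 1·0 + 3·0 = 0
  col t2: 3·0 + 1·0 + 1·2 + 1·-2 + 1·0 + 3·0 = 0
  col t3: 3·-3 + 1·0 + 1·0 + 1·0 + 1·0 + 3·3 = 0
  col t4: 3·2 + 1·-4 + 1·-2 + 1·0 + 1·0 + 3·0 = 0
  col t5: 3·0 + 1·0 + 1·-2 + 1·0 + 1·-4 + 3·2 = 0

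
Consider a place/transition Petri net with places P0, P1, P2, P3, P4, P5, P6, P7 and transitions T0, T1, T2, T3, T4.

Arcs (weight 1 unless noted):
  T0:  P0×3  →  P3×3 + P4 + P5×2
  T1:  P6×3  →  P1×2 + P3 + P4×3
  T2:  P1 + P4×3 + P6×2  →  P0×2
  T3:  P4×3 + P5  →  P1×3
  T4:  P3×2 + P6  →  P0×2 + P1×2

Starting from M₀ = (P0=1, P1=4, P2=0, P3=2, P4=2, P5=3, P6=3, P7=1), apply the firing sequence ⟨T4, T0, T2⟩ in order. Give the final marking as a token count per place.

(P0=2, P1=5, P2=0, P3=3, P4=0, P5=5, P6=0, P7=1)

step 1: fire T4:  (P0=1, P1=4, P2=0, P3=2, P4=2, P5=3, P6=3, P7=1) → (P0=3, P1=6, P2=0, P3=0, P4=2, P5=3, P6=2, P7=1)
step 2: fire T0:  (P0=3, P1=6, P2=0, P3=0, P4=2, P5=3, P6=2, P7=1) → (P0=0, P1=6, P2=0, P3=3, P4=3, P5=5, P6=2, P7=1)
step 3: fire T2:  (P0=0, P1=6, P2=0, P3=3, P4=3, P5=5, P6=2, P7=1) → (P0=2, P1=5, P2=0, P3=3, P4=0, P5=5, P6=0, P7=1)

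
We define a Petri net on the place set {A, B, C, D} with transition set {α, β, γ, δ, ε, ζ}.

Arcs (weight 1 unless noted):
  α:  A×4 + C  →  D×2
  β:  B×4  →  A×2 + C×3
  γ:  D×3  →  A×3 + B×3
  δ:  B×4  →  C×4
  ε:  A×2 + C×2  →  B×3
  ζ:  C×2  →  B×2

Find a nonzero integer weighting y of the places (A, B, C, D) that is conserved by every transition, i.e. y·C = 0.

Incidence matrix C (rows=places, cols=transitions):
        α    β    γ    δ    ε    ζ
    A  -4    2    3    0   -2    0
    B   0   -4    3   -4    3    2
    C  -1    3    0    4   -2   -2
    D   2    0   -3    0    0    0

Candidate y = [1, 2, 2, 3]; check y·C column-wise:
  col α: 1·-4 + 2·0 + 2·-1 + 3·2 = 0
  col β: 1·2 + 2·-4 + 2·3 + 3·0 = 0
  col γ: 1·3 + 2·3 + 2·0 + 3·-3 = 0
  col δ: 1·0 + 2·-4 + 2·4 + 3·0 = 0
  col ε: 1·-2 + 2·3 + 2·-2 + 3·0 = 0
  col ζ: 1·0 + 2·2 + 2·-2 + 3·0 = 0

y = (A:1, B:2, C:2, D:3)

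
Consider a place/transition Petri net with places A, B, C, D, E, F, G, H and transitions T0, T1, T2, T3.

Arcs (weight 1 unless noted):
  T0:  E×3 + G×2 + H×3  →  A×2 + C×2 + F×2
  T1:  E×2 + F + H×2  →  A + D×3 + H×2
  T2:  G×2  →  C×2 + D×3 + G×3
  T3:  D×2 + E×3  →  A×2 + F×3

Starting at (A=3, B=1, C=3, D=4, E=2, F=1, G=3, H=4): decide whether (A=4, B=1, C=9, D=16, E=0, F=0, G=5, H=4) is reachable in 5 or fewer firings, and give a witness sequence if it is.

depth 0: 1 marking
depth 1: 3 markings reached so far
depth 2: 5 markings reached so far
depth 3: 7 markings reached so far
depth 4: 9 markings reached so far
depth 5: 11 markings reached so far
target is not among the 11 markings reachable within 5 steps

NO — not reachable within 5 firings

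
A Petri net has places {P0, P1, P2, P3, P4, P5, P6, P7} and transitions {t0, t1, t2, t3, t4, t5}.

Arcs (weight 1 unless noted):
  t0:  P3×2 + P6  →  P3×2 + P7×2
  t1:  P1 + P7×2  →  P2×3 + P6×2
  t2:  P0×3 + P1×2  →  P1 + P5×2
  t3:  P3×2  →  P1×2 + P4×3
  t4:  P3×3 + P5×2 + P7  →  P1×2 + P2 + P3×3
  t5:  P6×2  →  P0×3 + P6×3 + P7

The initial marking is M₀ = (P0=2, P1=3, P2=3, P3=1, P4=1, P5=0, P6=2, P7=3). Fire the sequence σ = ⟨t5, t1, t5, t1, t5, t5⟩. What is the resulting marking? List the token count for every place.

(P0=14, P1=1, P2=9, P3=1, P4=1, P5=0, P6=10, P7=3)

step 1: fire t5:  (P0=2, P1=3, P2=3, P3=1, P4=1, P5=0, P6=2, P7=3) → (P0=5, P1=3, P2=3, P3=1, P4=1, P5=0, P6=3, P7=4)
step 2: fire t1:  (P0=5, P1=3, P2=3, P3=1, P4=1, P5=0, P6=3, P7=4) → (P0=5, P1=2, P2=6, P3=1, P4=1, P5=0, P6=5, P7=2)
step 3: fire t5:  (P0=5, P1=2, P2=6, P3=1, P4=1, P5=0, P6=5, P7=2) → (P0=8, P1=2, P2=6, P3=1, P4=1, P5=0, P6=6, P7=3)
step 4: fire t1:  (P0=8, P1=2, P2=6, P3=1, P4=1, P5=0, P6=6, P7=3) → (P0=8, P1=1, P2=9, P3=1, P4=1, P5=0, P6=8, P7=1)
step 5: fire t5:  (P0=8, P1=1, P2=9, P3=1, P4=1, P5=0, P6=8, P7=1) → (P0=11, P1=1, P2=9, P3=1, P4=1, P5=0, P6=9, P7=2)
step 6: fire t5:  (P0=11, P1=1, P2=9, P3=1, P4=1, P5=0, P6=9, P7=2) → (P0=14, P1=1, P2=9, P3=1, P4=1, P5=0, P6=10, P7=3)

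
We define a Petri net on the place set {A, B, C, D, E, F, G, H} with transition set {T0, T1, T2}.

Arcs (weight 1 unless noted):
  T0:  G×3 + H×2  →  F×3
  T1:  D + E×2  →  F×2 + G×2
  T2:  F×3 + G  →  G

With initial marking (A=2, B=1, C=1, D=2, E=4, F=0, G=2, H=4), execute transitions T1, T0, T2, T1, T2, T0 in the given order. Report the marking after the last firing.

step 1: fire T1:  (A=2, B=1, C=1, D=2, E=4, F=0, G=2, H=4) → (A=2, B=1, C=1, D=1, E=2, F=2, G=4, H=4)
step 2: fire T0:  (A=2, B=1, C=1, D=1, E=2, F=2, G=4, H=4) → (A=2, B=1, C=1, D=1, E=2, F=5, G=1, H=2)
step 3: fire T2:  (A=2, B=1, C=1, D=1, E=2, F=5, G=1, H=2) → (A=2, B=1, C=1, D=1, E=2, F=2, G=1, H=2)
step 4: fire T1:  (A=2, B=1, C=1, D=1, E=2, F=2, G=1, H=2) → (A=2, B=1, C=1, D=0, E=0, F=4, G=3, H=2)
step 5: fire T2:  (A=2, B=1, C=1, D=0, E=0, F=4, G=3, H=2) → (A=2, B=1, C=1, D=0, E=0, F=1, G=3, H=2)
step 6: fire T0:  (A=2, B=1, C=1, D=0, E=0, F=1, G=3, H=2) → (A=2, B=1, C=1, D=0, E=0, F=4, G=0, H=0)

(A=2, B=1, C=1, D=0, E=0, F=4, G=0, H=0)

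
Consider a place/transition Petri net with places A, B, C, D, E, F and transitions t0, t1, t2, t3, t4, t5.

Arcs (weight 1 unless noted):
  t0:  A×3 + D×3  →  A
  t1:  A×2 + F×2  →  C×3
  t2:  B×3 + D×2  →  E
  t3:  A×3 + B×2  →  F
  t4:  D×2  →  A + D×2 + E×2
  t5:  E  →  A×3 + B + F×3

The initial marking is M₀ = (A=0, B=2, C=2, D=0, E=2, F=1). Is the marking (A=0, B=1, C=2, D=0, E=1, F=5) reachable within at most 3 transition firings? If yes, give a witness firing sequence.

step 1: fire t5:  (A=0, B=2, C=2, D=0, E=2, F=1) → (A=3, B=3, C=2, D=0, E=1, F=4)
step 2: fire t3:  (A=3, B=3, C=2, D=0, E=1, F=4) → (A=0, B=1, C=2, D=0, E=1, F=5)

YES — reachable via ⟨t5, t3⟩ (2 firings)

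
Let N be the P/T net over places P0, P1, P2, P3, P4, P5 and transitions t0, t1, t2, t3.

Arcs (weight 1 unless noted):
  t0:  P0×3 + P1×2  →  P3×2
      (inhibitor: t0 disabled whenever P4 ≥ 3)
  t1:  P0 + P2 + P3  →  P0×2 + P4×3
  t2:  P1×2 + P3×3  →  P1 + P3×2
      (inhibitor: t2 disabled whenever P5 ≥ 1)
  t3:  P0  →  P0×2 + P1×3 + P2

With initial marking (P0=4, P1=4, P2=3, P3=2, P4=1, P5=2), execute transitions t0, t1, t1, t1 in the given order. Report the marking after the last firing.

step 1: fire t0:  (P0=4, P1=4, P2=3, P3=2, P4=1, P5=2) → (P0=1, P1=2, P2=3, P3=4, P4=1, P5=2)
step 2: fire t1:  (P0=1, P1=2, P2=3, P3=4, P4=1, P5=2) → (P0=2, P1=2, P2=2, P3=3, P4=4, P5=2)
step 3: fire t1:  (P0=2, P1=2, P2=2, P3=3, P4=4, P5=2) → (P0=3, P1=2, P2=1, P3=2, P4=7, P5=2)
step 4: fire t1:  (P0=3, P1=2, P2=1, P3=2, P4=7, P5=2) → (P0=4, P1=2, P2=0, P3=1, P4=10, P5=2)

(P0=4, P1=2, P2=0, P3=1, P4=10, P5=2)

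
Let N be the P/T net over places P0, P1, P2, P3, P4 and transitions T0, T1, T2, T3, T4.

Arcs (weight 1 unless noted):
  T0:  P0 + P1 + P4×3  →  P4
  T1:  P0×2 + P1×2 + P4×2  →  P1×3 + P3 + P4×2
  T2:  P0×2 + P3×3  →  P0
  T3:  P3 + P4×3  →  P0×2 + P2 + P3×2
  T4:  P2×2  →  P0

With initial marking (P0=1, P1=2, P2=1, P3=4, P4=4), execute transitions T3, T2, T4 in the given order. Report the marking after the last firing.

(P0=3, P1=2, P2=0, P3=2, P4=1)

step 1: fire T3:  (P0=1, P1=2, P2=1, P3=4, P4=4) → (P0=3, P1=2, P2=2, P3=5, P4=1)
step 2: fire T2:  (P0=3, P1=2, P2=2, P3=5, P4=1) → (P0=2, P1=2, P2=2, P3=2, P4=1)
step 3: fire T4:  (P0=2, P1=2, P2=2, P3=2, P4=1) → (P0=3, P1=2, P2=0, P3=2, P4=1)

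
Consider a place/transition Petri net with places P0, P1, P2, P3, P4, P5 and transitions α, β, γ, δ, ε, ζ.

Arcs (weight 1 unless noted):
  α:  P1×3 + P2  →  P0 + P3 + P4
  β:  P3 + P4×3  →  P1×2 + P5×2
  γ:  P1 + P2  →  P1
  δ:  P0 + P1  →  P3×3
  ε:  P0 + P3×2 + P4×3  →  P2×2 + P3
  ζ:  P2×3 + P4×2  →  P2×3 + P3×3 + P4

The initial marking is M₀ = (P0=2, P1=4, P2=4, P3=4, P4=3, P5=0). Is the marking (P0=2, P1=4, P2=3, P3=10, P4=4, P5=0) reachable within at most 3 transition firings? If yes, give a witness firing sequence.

NO — not reachable within 3 firings

depth 0: 1 marking
depth 1: 7 markings reached so far
depth 2: 22 markings reached so far
depth 3: 47 markings reached so far
target is not among the 47 markings reachable within 3 steps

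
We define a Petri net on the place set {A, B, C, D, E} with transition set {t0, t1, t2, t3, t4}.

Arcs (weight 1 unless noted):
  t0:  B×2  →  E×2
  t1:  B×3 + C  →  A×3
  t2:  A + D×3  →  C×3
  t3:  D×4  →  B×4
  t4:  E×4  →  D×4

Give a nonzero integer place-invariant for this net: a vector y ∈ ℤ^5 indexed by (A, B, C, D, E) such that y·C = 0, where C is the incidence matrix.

Incidence matrix C (rows=places, cols=transitions):
       t0   t1   t2   t3   t4
    A   0    3   -1    0    0
    B  -2   -3    0    4    0
    C   0   -1    3    0    0
    D   0    0   -3   -4    4
    E   2    0    0    0   -4

Candidate y = [3, 2, 3, 2, 2]; check y·C column-wise:
  col t0: 3·0 + 2·-2 + 3·0 + 2·0 + 2·2 = 0
  col t1: 3·3 + 2·-3 + 3·-1 + 2·0 + 2·0 = 0
  col t2: 3·-1 + 2·0 + 3·3 + 2·-3 + 2·0 = 0
  col t3: 3·0 + 2·4 + 3·0 + 2·-4 + 2·0 = 0
  col t4: 3·0 + 2·0 + 3·0 + 2·4 + 2·-4 = 0

y = (A:3, B:2, C:3, D:2, E:2)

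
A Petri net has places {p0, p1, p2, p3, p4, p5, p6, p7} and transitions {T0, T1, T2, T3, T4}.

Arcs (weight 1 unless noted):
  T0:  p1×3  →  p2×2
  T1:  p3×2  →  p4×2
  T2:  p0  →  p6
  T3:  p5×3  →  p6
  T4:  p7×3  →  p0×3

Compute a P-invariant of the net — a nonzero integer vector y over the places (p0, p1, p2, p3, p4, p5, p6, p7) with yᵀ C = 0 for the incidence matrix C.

y = (p0:0, p1:2, p2:3, p3:0, p4:0, p5:0, p6:0, p7:0)

Incidence matrix C (rows=places, cols=transitions):
       T0   T1   T2   T3   T4
   p0   0    0   -1    0    3
   p1  -3    0    0    0    0
   p2   2    0    0    0    0
   p3   0   -2    0    0    0
   p4   0    2    0    0    0
   p5   0    0    0   -3    0
   p6   0    0    1    1    0
   p7   0    0    0    0   -3

Candidate y = [0, 2, 3, 0, 0, 0, 0, 0]; check y·C column-wise:
  col T0: 2·-3 + 3·2 = 0
  col T1: 2·0 + 3·0 + 0·-2 + 0·2 = 0
  col T2: 0·-1 + 2·0 + 3·0 + 0·1 = 0
  col T3: 2·0 + 3·0 + 0·-3 + 0·1 = 0
  col T4: 0·3 + 2·0 + 3·0 + 0·-3 = 0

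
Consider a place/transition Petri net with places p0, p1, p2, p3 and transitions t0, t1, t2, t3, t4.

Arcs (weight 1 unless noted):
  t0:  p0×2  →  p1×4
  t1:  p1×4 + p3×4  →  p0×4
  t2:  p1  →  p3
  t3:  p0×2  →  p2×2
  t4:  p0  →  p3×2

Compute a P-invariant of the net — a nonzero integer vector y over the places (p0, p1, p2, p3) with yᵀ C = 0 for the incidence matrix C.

y = (p0:2, p1:1, p2:2, p3:1)

Incidence matrix C (rows=places, cols=transitions):
       t0   t1   t2   t3   t4
   p0  -2    4    0   -2   -1
   p1   4   -4   -1    0    0
   p2   0    0    0    2    0
   p3   0   -4    1    0    2

Candidate y = [2, 1, 2, 1]; check y·C column-wise:
  col t0: 2·-2 + 1·4 + 2·0 + 1·0 = 0
  col t1: 2·4 + 1·-4 + 2·0 + 1·-4 = 0
  col t2: 2·0 + 1·-1 + 2·0 + 1·1 = 0
  col t3: 2·-2 + 1·0 + 2·2 + 1·0 = 0
  col t4: 2·-1 + 1·0 + 2·0 + 1·2 = 0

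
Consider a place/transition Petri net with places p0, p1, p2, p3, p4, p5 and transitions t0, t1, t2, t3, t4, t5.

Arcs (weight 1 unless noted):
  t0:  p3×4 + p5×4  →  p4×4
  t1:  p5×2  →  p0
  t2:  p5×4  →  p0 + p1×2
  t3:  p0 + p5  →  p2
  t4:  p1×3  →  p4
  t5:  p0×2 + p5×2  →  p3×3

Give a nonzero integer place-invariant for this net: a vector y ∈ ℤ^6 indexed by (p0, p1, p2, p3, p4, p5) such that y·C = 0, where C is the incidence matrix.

y = (p0:2, p1:1, p2:3, p3:2, p4:3, p5:1)

Incidence matrix C (rows=places, cols=transitions):
       t0   t1   t2   t3   t4   t5
   p0   0    1    1   -1    0   -2
   p1   0    0    2    0   -3    0
   p2   0    0    0    1    0    0
   p3  -4    0    0    0    0    3
   p4   4    0    0    0    1    0
   p5  -4   -2   -4   -1    0   -2

Candidate y = [2, 1, 3, 2, 3, 1]; check y·C column-wise:
  col t0: 2·0 + 1·0 + 3·0 + 2·-4 + 3·4 + 1·-4 = 0
  col t1: 2·1 + 1·0 + 3·0 + 2·0 + 3·0 + 1·-2 = 0
  col t2: 2·1 + 1·2 + 3·0 + 2·0 + 3·0 + 1·-4 = 0
  col t3: 2·-1 + 1·0 + 3·1 + 2·0 + 3·0 + 1·-1 = 0
  col t4: 2·0 + 1·-3 + 3·0 + 2·0 + 3·1 + 1·0 = 0
  col t5: 2·-2 + 1·0 + 3·0 + 2·3 + 3·0 + 1·-2 = 0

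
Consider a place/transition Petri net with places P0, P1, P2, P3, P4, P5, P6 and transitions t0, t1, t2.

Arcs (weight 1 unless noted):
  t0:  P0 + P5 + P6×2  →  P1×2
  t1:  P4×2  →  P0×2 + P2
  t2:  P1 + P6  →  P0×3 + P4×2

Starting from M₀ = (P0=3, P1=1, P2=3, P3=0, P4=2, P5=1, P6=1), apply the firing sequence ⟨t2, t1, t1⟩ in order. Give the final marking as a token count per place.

(P0=10, P1=0, P2=5, P3=0, P4=0, P5=1, P6=0)

step 1: fire t2:  (P0=3, P1=1, P2=3, P3=0, P4=2, P5=1, P6=1) → (P0=6, P1=0, P2=3, P3=0, P4=4, P5=1, P6=0)
step 2: fire t1:  (P0=6, P1=0, P2=3, P3=0, P4=4, P5=1, P6=0) → (P0=8, P1=0, P2=4, P3=0, P4=2, P5=1, P6=0)
step 3: fire t1:  (P0=8, P1=0, P2=4, P3=0, P4=2, P5=1, P6=0) → (P0=10, P1=0, P2=5, P3=0, P4=0, P5=1, P6=0)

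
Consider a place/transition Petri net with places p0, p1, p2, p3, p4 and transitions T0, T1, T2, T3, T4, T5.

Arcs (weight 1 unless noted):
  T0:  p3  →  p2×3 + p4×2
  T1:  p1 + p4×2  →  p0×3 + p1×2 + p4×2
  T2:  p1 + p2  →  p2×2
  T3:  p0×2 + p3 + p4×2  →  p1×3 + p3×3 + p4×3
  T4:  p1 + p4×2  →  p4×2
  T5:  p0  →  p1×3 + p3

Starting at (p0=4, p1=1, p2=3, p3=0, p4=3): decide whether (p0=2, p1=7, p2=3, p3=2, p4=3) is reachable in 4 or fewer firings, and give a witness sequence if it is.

YES — reachable via ⟨T5, T5⟩ (2 firings)

step 1: fire T5:  (p0=4, p1=1, p2=3, p3=0, p4=3) → (p0=3, p1=4, p2=3, p3=1, p4=3)
step 2: fire T5:  (p0=3, p1=4, p2=3, p3=1, p4=3) → (p0=2, p1=7, p2=3, p3=2, p4=3)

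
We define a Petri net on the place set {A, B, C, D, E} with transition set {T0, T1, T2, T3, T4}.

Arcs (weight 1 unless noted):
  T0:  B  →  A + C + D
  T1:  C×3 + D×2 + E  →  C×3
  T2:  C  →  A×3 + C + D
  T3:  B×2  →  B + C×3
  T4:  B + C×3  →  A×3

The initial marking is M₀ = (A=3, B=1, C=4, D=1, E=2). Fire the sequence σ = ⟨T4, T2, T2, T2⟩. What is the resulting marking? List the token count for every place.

step 1: fire T4:  (A=3, B=1, C=4, D=1, E=2) → (A=6, B=0, C=1, D=1, E=2)
step 2: fire T2:  (A=6, B=0, C=1, D=1, E=2) → (A=9, B=0, C=1, D=2, E=2)
step 3: fire T2:  (A=9, B=0, C=1, D=2, E=2) → (A=12, B=0, C=1, D=3, E=2)
step 4: fire T2:  (A=12, B=0, C=1, D=3, E=2) → (A=15, B=0, C=1, D=4, E=2)

(A=15, B=0, C=1, D=4, E=2)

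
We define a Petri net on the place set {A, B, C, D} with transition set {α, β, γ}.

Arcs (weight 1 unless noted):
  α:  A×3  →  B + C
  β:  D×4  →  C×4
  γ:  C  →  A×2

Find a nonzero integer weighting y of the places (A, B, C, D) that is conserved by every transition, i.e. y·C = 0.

y = (A:1, B:1, C:2, D:2)

Incidence matrix C (rows=places, cols=transitions):
        α    β    γ
    A  -3    0    2
    B   1    0    0
    C   1    4   -1
    D   0   -4    0

Candidate y = [1, 1, 2, 2]; check y·C column-wise:
  col α: 1·-3 + 1·1 + 2·1 + 2·0 = 0
  col β: 1·0 + 1·0 + 2·4 + 2·-4 = 0
  col γ: 1·2 + 1·0 + 2·-1 + 2·0 = 0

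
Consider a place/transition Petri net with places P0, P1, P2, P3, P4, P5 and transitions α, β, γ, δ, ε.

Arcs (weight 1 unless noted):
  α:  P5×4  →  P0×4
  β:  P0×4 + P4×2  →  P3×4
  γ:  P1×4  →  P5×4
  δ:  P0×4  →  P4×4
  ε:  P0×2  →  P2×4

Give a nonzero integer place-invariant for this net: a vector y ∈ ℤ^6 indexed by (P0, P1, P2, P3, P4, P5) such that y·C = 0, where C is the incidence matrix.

Incidence matrix C (rows=places, cols=transitions):
        α    β    γ    δ    ε
   P0   4   -4    0   -4   -2
   P1   0    0   -4    0    0
   P2   0    0    0    0    4
   P3   0    4    0    0    0
   P4   0   -2    0    4    0
   P5  -4    0    4    0    0

Candidate y = [2, 2, 1, 3, 2, 2]; check y·C column-wise:
  col α: 2·4 + 2·0 + 1·0 + 3·0 + 2·0 + 2·-4 = 0
  col β: 2·-4 + 2·0 + 1·0 + 3·4 + 2·-2 + 2·0 = 0
  col γ: 2·0 + 2·-4 + 1·0 + 3·0 + 2·0 + 2·4 = 0
  col δ: 2·-4 + 2·0 + 1·0 + 3·0 + 2·4 + 2·0 = 0
  col ε: 2·-2 + 2·0 + 1·4 + 3·0 + 2·0 + 2·0 = 0

y = (P0:2, P1:2, P2:1, P3:3, P4:2, P5:2)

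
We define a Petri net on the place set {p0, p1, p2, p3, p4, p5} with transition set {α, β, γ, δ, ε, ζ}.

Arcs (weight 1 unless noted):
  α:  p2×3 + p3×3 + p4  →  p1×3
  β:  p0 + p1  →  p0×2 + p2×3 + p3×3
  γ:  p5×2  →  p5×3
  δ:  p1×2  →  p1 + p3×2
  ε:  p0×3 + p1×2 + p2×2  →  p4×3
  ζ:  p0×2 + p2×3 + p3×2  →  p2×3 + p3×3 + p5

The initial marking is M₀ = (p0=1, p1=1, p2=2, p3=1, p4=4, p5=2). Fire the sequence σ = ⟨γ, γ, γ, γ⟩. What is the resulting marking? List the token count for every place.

step 1: fire γ:  (p0=1, p1=1, p2=2, p3=1, p4=4, p5=2) → (p0=1, p1=1, p2=2, p3=1, p4=4, p5=3)
step 2: fire γ:  (p0=1, p1=1, p2=2, p3=1, p4=4, p5=3) → (p0=1, p1=1, p2=2, p3=1, p4=4, p5=4)
step 3: fire γ:  (p0=1, p1=1, p2=2, p3=1, p4=4, p5=4) → (p0=1, p1=1, p2=2, p3=1, p4=4, p5=5)
step 4: fire γ:  (p0=1, p1=1, p2=2, p3=1, p4=4, p5=5) → (p0=1, p1=1, p2=2, p3=1, p4=4, p5=6)

(p0=1, p1=1, p2=2, p3=1, p4=4, p5=6)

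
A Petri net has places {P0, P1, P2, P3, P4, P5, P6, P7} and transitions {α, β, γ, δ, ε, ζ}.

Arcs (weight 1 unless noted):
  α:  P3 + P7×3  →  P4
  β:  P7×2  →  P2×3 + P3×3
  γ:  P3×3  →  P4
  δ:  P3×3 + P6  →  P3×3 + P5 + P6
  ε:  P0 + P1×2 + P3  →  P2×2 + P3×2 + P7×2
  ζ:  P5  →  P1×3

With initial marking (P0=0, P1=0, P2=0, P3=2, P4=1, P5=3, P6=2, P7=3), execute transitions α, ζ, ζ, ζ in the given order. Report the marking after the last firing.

(P0=0, P1=9, P2=0, P3=1, P4=2, P5=0, P6=2, P7=0)

step 1: fire α:  (P0=0, P1=0, P2=0, P3=2, P4=1, P5=3, P6=2, P7=3) → (P0=0, P1=0, P2=0, P3=1, P4=2, P5=3, P6=2, P7=0)
step 2: fire ζ:  (P0=0, P1=0, P2=0, P3=1, P4=2, P5=3, P6=2, P7=0) → (P0=0, P1=3, P2=0, P3=1, P4=2, P5=2, P6=2, P7=0)
step 3: fire ζ:  (P0=0, P1=3, P2=0, P3=1, P4=2, P5=2, P6=2, P7=0) → (P0=0, P1=6, P2=0, P3=1, P4=2, P5=1, P6=2, P7=0)
step 4: fire ζ:  (P0=0, P1=6, P2=0, P3=1, P4=2, P5=1, P6=2, P7=0) → (P0=0, P1=9, P2=0, P3=1, P4=2, P5=0, P6=2, P7=0)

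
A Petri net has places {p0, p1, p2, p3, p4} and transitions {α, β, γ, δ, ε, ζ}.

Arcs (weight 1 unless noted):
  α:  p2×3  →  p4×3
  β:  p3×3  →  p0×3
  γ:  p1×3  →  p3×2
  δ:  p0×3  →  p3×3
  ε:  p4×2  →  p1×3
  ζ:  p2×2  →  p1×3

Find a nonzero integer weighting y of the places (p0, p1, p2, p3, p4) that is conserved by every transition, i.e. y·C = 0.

Incidence matrix C (rows=places, cols=transitions):
        α    β    γ    δ    ε    ζ
   p0   0    3    0   -3    0    0
   p1   0    0   -3    0    3    3
   p2  -3    0    0    0    0   -2
   p3   0   -3    2    3    0    0
   p4   3    0    0    0   -2    0

Candidate y = [3, 2, 3, 3, 3]; check y·C column-wise:
  col α: 3·0 + 2·0 + 3·-3 + 3·0 + 3·3 = 0
  col β: 3·3 + 2·0 + 3·0 + 3·-3 + 3·0 = 0
  col γ: 3·0 + 2·-3 + 3·0 + 3·2 + 3·0 = 0
  col δ: 3·-3 + 2·0 + 3·0 + 3·3 + 3·0 = 0
  col ε: 3·0 + 2·3 + 3·0 + 3·0 + 3·-2 = 0
  col ζ: 3·0 + 2·3 + 3·-2 + 3·0 + 3·0 = 0

y = (p0:3, p1:2, p2:3, p3:3, p4:3)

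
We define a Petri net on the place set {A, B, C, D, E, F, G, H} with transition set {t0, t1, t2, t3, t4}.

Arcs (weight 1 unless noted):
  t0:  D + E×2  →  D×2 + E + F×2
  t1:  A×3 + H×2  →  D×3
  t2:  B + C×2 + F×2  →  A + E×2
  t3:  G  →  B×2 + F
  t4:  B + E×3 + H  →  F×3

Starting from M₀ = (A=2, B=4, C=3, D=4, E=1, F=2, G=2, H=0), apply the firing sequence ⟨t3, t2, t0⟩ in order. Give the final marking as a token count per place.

step 1: fire t3:  (A=2, B=4, C=3, D=4, E=1, F=2, G=2, H=0) → (A=2, B=6, C=3, D=4, E=1, F=3, G=1, H=0)
step 2: fire t2:  (A=2, B=6, C=3, D=4, E=1, F=3, G=1, H=0) → (A=3, B=5, C=1, D=4, E=3, F=1, G=1, H=0)
step 3: fire t0:  (A=3, B=5, C=1, D=4, E=3, F=1, G=1, H=0) → (A=3, B=5, C=1, D=5, E=2, F=3, G=1, H=0)

(A=3, B=5, C=1, D=5, E=2, F=3, G=1, H=0)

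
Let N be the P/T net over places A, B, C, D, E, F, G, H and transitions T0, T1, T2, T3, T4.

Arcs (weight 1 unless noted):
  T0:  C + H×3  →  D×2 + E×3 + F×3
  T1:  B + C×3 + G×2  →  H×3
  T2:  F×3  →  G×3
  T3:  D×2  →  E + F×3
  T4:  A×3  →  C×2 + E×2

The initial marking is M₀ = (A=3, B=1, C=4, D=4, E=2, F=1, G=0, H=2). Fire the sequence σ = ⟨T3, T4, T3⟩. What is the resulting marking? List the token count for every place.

(A=0, B=1, C=6, D=0, E=6, F=7, G=0, H=2)

step 1: fire T3:  (A=3, B=1, C=4, D=4, E=2, F=1, G=0, H=2) → (A=3, B=1, C=4, D=2, E=3, F=4, G=0, H=2)
step 2: fire T4:  (A=3, B=1, C=4, D=2, E=3, F=4, G=0, H=2) → (A=0, B=1, C=6, D=2, E=5, F=4, G=0, H=2)
step 3: fire T3:  (A=0, B=1, C=6, D=2, E=5, F=4, G=0, H=2) → (A=0, B=1, C=6, D=0, E=6, F=7, G=0, H=2)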